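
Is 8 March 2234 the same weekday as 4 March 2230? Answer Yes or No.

No

From Mar 4, 2230 to Mar 8, 2234 is 1465 days.
1465 mod 7 = 2, so they are different weekdays.
(Mar 4, 2230 is a Thursday; Mar 8, 2234 is a Saturday.)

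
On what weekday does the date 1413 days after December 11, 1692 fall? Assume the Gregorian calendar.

First find the weekday of Dec 11, 1692. Doomsday rule: the anchor day for the 1600s is Tuesday. For year 92: 92÷12 = 7 r 8, and 8÷4 = 2, so 7+8+2 = 17.
Tuesday + 17 ≡ Friday — that's 1692's doomsday.
In December the doomsday date is Dec 12.
Dec 11 is 1 day before Dec 12; 1 mod 7 = 1, so Friday − 1 = Thursday.
1413 mod 7 = 6, so 1413 days after a Thursday is Thursday + 6 = Wednesday.

Wednesday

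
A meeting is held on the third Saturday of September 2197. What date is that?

September 1, 2197 is a Friday.
The first Saturday is therefore September 2 (1 days later).
The third Saturday is 2 + 2×7 = September 16.

September 16, 2197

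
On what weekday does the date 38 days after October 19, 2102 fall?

First find the weekday of Oct 19, 2102. Doomsday rule: the anchor day for the 2100s is Sunday. For year 02: 2÷12 = 0 r 2, and 2÷4 = 0, so 0+2+0 = 2.
Sunday + 2 ≡ Tuesday — that's 2102's doomsday.
In October the doomsday date is Oct 10.
Oct 19 is 9 days after Oct 10; 9 mod 7 = 2, so Tuesday + 2 = Thursday.
38 mod 7 = 3, so 38 days after a Thursday is Thursday + 3 = Sunday.

Sunday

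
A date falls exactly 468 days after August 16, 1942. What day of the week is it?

First find the weekday of Aug 16, 1942. Doomsday rule: the anchor day for the 1900s is Wednesday. For year 42: 42÷12 = 3 r 6, and 6÷4 = 1, so 3+6+1 = 10.
Wednesday + 10 ≡ Saturday — that's 1942's doomsday.
In August the doomsday date is Aug 8.
Aug 16 is 8 days after Aug 8; 8 mod 7 = 1, so Saturday + 1 = Sunday.
468 mod 7 = 6, so 468 days after a Sunday is Sunday + 6 = Saturday.

Saturday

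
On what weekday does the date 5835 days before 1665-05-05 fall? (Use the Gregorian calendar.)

Friday

May 5, 1665 is a Tuesday.
5835 mod 7 = 4, so 5835 days before a Tuesday is Tuesday − 4 = Friday.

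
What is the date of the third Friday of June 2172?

June 19, 2172

June 1, 2172 is a Monday.
The first Friday is therefore June 5 (4 days later).
The third Friday is 5 + 2×7 = June 19.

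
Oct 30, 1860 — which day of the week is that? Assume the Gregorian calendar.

Doomsday rule: the anchor day for the 1800s is Friday. For year 60: 60÷12 = 5 r 0, and 0÷4 = 0, so 5+0+0 = 5.
Friday + 5 ≡ Wednesday — that's 1860's doomsday.
In October the doomsday date is Oct 10.
Oct 30 is 20 days after Oct 10; 20 mod 7 = 6, so Wednesday + 6 = Tuesday.

Tuesday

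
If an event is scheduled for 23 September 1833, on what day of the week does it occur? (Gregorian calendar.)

Doomsday rule: the anchor day for the 1800s is Friday. For year 33: 33÷12 = 2 r 9, and 9÷4 = 2, so 2+9+2 = 13.
Friday + 13 ≡ Thursday — that's 1833's doomsday.
In September the doomsday date is Sep 5.
Sep 23 is 18 days after Sep 5; 18 mod 7 = 4, so Thursday + 4 = Monday.

Monday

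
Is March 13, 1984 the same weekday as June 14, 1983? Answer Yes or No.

From Jun 14, 1983 to Mar 13, 1984 is 273 days.
273 mod 7 = 0, so they are the same weekday.
(Jun 14, 1983 is a Tuesday; Mar 13, 1984 is a Tuesday.)

Yes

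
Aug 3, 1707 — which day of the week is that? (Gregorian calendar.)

Wednesday

Doomsday rule: the anchor day for the 1700s is Sunday. For year 07: 7÷12 = 0 r 7, and 7÷4 = 1, so 0+7+1 = 8.
Sunday + 8 ≡ Monday — that's 1707's doomsday.
In August the doomsday date is Aug 8.
Aug 3 is 5 days before Aug 8; 5 mod 7 = 5, so Monday − 5 = Wednesday.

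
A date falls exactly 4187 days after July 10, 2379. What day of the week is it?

Wednesday

Jul 10, 2379 is a Tuesday.
4187 mod 7 = 1, so 4187 days after a Tuesday is Tuesday + 1 = Wednesday.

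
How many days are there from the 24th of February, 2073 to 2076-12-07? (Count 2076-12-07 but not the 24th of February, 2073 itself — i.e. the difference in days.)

Feb 24, 2073 → Feb 24, 2074: 365 days.
Feb 24, 2074 → Feb 24, 2075: 365 days.
Feb 24, 2075 → Feb 24, 2076: 365 days.
Feb 24, 2076 → Mar 24, 2076: 29 days (February has 29).
Mar 24, 2076 → Apr 24, 2076: 31 days (March has 31).
Apr 24, 2076 → May 24, 2076: 30 days (April has 30).
May 24, 2076 → Jun 24, 2076: 31 days (May has 31).
Jun 24, 2076 → Jul 24, 2076: 30 days (June has 30).
Jul 24, 2076 → Aug 24, 2076: 31 days (July has 31).
Aug 24, 2076 → Sep 24, 2076: 31 days (August has 31).
Sep 24, 2076 → Oct 24, 2076: 30 days (September has 30).
Oct 24, 2076 → Nov 24, 2076: 31 days (October has 31).
Nov 24, 2076 → Dec 7, 2076: 13 days.
Total: 1382 days.

1382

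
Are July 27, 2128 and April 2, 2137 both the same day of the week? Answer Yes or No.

From Jul 27, 2128 to Apr 2, 2137 is 3171 days.
3171 mod 7 = 0, so they are the same weekday.
(Jul 27, 2128 is a Tuesday; Apr 2, 2137 is a Tuesday.)

Yes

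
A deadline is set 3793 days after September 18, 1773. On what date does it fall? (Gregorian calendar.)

February 6, 1784

+365 (one year) → Sep 18, 1774 (3428 left).
+365 (one year) → Sep 18, 1775 (3063 left).
+366 (one year; includes Feb 29, 1776) → Sep 18, 1776 (2697 left).
+365 (one year) → Sep 18, 1777 (2332 left).
+365 (one year) → Sep 18, 1778 (1967 left).
+365 (one year) → Sep 18, 1779 (1602 left).
+366 (one year; includes Feb 29, 1780) → Sep 18, 1780 (1236 left).
+365 (one year) → Sep 18, 1781 (871 left).
+365 (one year) → Sep 18, 1782 (506 left).
+365 (one year) → Sep 18, 1783 (141 left).
Sep has 30 days: +13 → Oct 1, 1783 (128 left).
Oct has 31 days: +31 → Nov 1, 1783 (97 left).
Nov has 30 days: +30 → Dec 1, 1783 (67 left).
Dec has 31 days: +31 → Jan 1, 1784 (36 left).
Jan has 31 days: +31 → Feb 1, 1784 (5 left).
+5 → Feb 6, 1784.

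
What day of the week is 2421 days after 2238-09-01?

Friday

First find the weekday of Sep 1, 2238. Doomsday rule: the anchor day for the 2200s is Friday. For year 38: 38÷12 = 3 r 2, and 2÷4 = 0, so 3+2+0 = 5.
Friday + 5 ≡ Wednesday — that's 2238's doomsday.
In September the doomsday date is Sep 5.
Sep 1 is 4 days before Sep 5; 4 mod 7 = 4, so Wednesday − 4 = Saturday.
2421 mod 7 = 6, so 2421 days after a Saturday is Saturday + 6 = Friday.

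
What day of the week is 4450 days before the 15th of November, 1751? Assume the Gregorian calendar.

Nov 15, 1751 is a Monday.
4450 mod 7 = 5, so 4450 days before a Monday is Monday − 5 = Wednesday.

Wednesday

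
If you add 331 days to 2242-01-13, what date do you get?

December 10, 2242

Jan has 31 days: +19 → Feb 1, 2242 (312 left).
Feb has 28 days: +28 → Mar 1, 2242 (284 left).
Mar has 31 days: +31 → Apr 1, 2242 (253 left).
Apr has 30 days: +30 → May 1, 2242 (223 left).
May has 31 days: +31 → Jun 1, 2242 (192 left).
Jun has 30 days: +30 → Jul 1, 2242 (162 left).
Jul has 31 days: +31 → Aug 1, 2242 (131 left).
Aug has 31 days: +31 → Sep 1, 2242 (100 left).
Sep has 30 days: +30 → Oct 1, 2242 (70 left).
Oct has 31 days: +31 → Nov 1, 2242 (39 left).
Nov has 30 days: +30 → Dec 1, 2242 (9 left).
+9 → Dec 10, 2242.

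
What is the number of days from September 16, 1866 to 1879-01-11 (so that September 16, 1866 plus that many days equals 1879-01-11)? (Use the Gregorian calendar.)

4500

Sep 16, 1866 → Sep 16, 1867: 365 days.
Sep 16, 1867 → Sep 16, 1868: 366 days (Feb 29, 1868 is in that span).
Sep 16, 1868 → Sep 16, 1869: 365 days.
Sep 16, 1869 → Sep 16, 1870: 365 days.
Sep 16, 1870 → Sep 16, 1871: 365 days.
Sep 16, 1871 → Sep 16, 1872: 366 days (Feb 29, 1872 is in that span).
Sep 16, 1872 → Sep 16, 1873: 365 days.
Sep 16, 1873 → Sep 16, 1874: 365 days.
Sep 16, 1874 → Sep 16, 1875: 365 days.
Sep 16, 1875 → Sep 16, 1876: 366 days (Feb 29, 1876 is in that span).
Sep 16, 1876 → Sep 16, 1877: 365 days.
Sep 16, 1877 → Sep 16, 1878: 365 days.
Sep 16, 1878 → Oct 16, 1878: 30 days (September has 30).
Oct 16, 1878 → Nov 16, 1878: 31 days (October has 31).
Nov 16, 1878 → Dec 16, 1878: 30 days (November has 30).
Dec 16, 1878 → Jan 11, 1879: 26 days.
Total: 4500 days.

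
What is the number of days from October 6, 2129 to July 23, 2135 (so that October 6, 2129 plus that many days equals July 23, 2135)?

Oct 6, 2129 → Oct 6, 2130: 365 days.
Oct 6, 2130 → Oct 6, 2131: 365 days.
Oct 6, 2131 → Oct 6, 2132: 366 days (Feb 29, 2132 is in that span).
Oct 6, 2132 → Oct 6, 2133: 365 days.
Oct 6, 2133 → Oct 6, 2134: 365 days.
Oct 6, 2134 → Nov 6, 2134: 31 days (October has 31).
Nov 6, 2134 → Dec 6, 2134: 30 days (November has 30).
Dec 6, 2134 → Jan 6, 2135: 31 days (December has 31).
Jan 6, 2135 → Feb 6, 2135: 31 days (January has 31).
Feb 6, 2135 → Mar 6, 2135: 28 days (February has 28).
Mar 6, 2135 → Apr 6, 2135: 31 days (March has 31).
Apr 6, 2135 → May 6, 2135: 30 days (April has 30).
May 6, 2135 → Jun 6, 2135: 31 days (May has 31).
Jun 6, 2135 → Jul 6, 2135: 30 days (June has 30).
Jul 6, 2135 → Jul 23, 2135: 17 days.
Total: 2116 days.

2116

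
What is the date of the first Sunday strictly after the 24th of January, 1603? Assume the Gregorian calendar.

January 26, 1603

Jan 24, 1603 is a Friday.
From Friday to the next Sunday is 2 days.
Jan 24, 1603 + 2 = Jan 26, 1603.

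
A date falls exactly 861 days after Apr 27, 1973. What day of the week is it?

Apr 27, 1973 is a Friday.
861 mod 7 = 0, so 861 days after a Friday is Friday + 0 = Friday.

Friday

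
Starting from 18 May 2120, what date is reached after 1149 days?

+365 (one year) → May 18, 2121 (784 left).
+365 (one year) → May 18, 2122 (419 left).
+365 (one year) → May 18, 2123 (54 left).
May has 31 days: +14 → Jun 1, 2123 (40 left).
Jun has 30 days: +30 → Jul 1, 2123 (10 left).
+10 → Jul 11, 2123.

July 11, 2123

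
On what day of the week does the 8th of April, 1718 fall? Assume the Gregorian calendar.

Friday

Doomsday rule: the anchor day for the 1700s is Sunday. For year 18: 18÷12 = 1 r 6, and 6÷4 = 1, so 1+6+1 = 8.
Sunday + 8 ≡ Monday — that's 1718's doomsday.
In April the doomsday date is Apr 4.
Apr 8 is 4 days after Apr 4; 4 mod 7 = 4, so Monday + 4 = Friday.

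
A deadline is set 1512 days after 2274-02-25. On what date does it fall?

April 17, 2278

+365 (one year) → Feb 25, 2275 (1147 left).
+365 (one year) → Feb 25, 2276 (782 left).
+366 (one year; includes Feb 29, 2276) → Feb 25, 2277 (416 left).
+365 (one year) → Feb 25, 2278 (51 left).
Feb has 28 days: +4 → Mar 1, 2278 (47 left).
Mar has 31 days: +31 → Apr 1, 2278 (16 left).
+16 → Apr 17, 2278.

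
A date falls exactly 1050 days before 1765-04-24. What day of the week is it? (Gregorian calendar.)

Wednesday

Apr 24, 1765 is a Wednesday.
1050 mod 7 = 0, so 1050 days before a Wednesday is Wednesday − 0 = Wednesday.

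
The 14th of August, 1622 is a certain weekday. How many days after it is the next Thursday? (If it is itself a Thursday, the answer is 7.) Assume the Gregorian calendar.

Aug 14, 1622 is a Sunday.
From Sunday to the next Thursday is 4 days.

4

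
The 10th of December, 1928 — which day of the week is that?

Monday

Doomsday rule: the anchor day for the 1900s is Wednesday. For year 28: 28÷12 = 2 r 4, and 4÷4 = 1, so 2+4+1 = 7.
Wednesday + 7 ≡ Wednesday — that's 1928's doomsday.
In December the doomsday date is Dec 12.
Dec 10 is 2 days before Dec 12; 2 mod 7 = 2, so Wednesday − 2 = Monday.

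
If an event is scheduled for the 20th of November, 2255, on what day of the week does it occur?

Doomsday rule: the anchor day for the 2200s is Friday. For year 55: 55÷12 = 4 r 7, and 7÷4 = 1, so 4+7+1 = 12.
Friday + 12 ≡ Wednesday — that's 2255's doomsday.
In November the doomsday date is Nov 7.
Nov 20 is 13 days after Nov 7; 13 mod 7 = 6, so Wednesday + 6 = Tuesday.

Tuesday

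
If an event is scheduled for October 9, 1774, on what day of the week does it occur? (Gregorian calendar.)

Doomsday rule: the anchor day for the 1700s is Sunday. For year 74: 74÷12 = 6 r 2, and 2÷4 = 0, so 6+2+0 = 8.
Sunday + 8 ≡ Monday — that's 1774's doomsday.
In October the doomsday date is Oct 10.
Oct 9 is 1 day before Oct 10; 1 mod 7 = 1, so Monday − 1 = Sunday.

Sunday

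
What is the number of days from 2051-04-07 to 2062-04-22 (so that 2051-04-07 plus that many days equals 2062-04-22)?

Apr 7, 2051 → Apr 7, 2052: 366 days (Feb 29, 2052 is in that span).
Apr 7, 2052 → Apr 7, 2053: 365 days.
Apr 7, 2053 → Apr 7, 2054: 365 days.
Apr 7, 2054 → Apr 7, 2055: 365 days.
Apr 7, 2055 → Apr 7, 2056: 366 days (Feb 29, 2056 is in that span).
Apr 7, 2056 → Apr 7, 2057: 365 days.
Apr 7, 2057 → Apr 7, 2058: 365 days.
Apr 7, 2058 → Apr 7, 2059: 365 days.
Apr 7, 2059 → Apr 7, 2060: 366 days (Feb 29, 2060 is in that span).
Apr 7, 2060 → Apr 7, 2061: 365 days.
Apr 7, 2061 → May 7, 2061: 30 days (April has 30).
May 7, 2061 → Jun 7, 2061: 31 days (May has 31).
Jun 7, 2061 → Jul 7, 2061: 30 days (June has 30).
Jul 7, 2061 → Aug 7, 2061: 31 days (July has 31).
Aug 7, 2061 → Sep 7, 2061: 31 days (August has 31).
Sep 7, 2061 → Oct 7, 2061: 30 days (September has 30).
Oct 7, 2061 → Nov 7, 2061: 31 days (October has 31).
Nov 7, 2061 → Dec 7, 2061: 30 days (November has 30).
Dec 7, 2061 → Jan 7, 2062: 31 days (December has 31).
Jan 7, 2062 → Feb 7, 2062: 31 days (January has 31).
Feb 7, 2062 → Mar 7, 2062: 28 days (February has 28).
Mar 7, 2062 → Apr 7, 2062: 31 days (March has 31).
Apr 7, 2062 → Apr 22, 2062: 15 days.
Total: 4033 days.

4033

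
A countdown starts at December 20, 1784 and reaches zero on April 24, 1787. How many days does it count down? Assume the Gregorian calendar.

855

Dec 20, 1784 → Dec 20, 1785: 365 days.
Dec 20, 1785 → Dec 20, 1786: 365 days.
Dec 20, 1786 → Jan 20, 1787: 31 days (December has 31).
Jan 20, 1787 → Feb 20, 1787: 31 days (January has 31).
Feb 20, 1787 → Mar 20, 1787: 28 days (February has 28).
Mar 20, 1787 → Apr 20, 1787: 31 days (March has 31).
Apr 20, 1787 → Apr 24, 1787: 4 days.
Total: 855 days.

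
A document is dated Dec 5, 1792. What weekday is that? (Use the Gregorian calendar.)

Doomsday rule: the anchor day for the 1700s is Sunday. For year 92: 92÷12 = 7 r 8, and 8÷4 = 2, so 7+8+2 = 17.
Sunday + 17 ≡ Wednesday — that's 1792's doomsday.
In December the doomsday date is Dec 12.
Dec 5 is 7 days before Dec 12; 7 mod 7 = 0, so Wednesday − 0 = Wednesday.

Wednesday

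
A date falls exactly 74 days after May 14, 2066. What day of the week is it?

First find the weekday of May 14, 2066. Doomsday rule: the anchor day for the 2000s is Tuesday. For year 66: 66÷12 = 5 r 6, and 6÷4 = 1, so 5+6+1 = 12.
Tuesday + 12 ≡ Sunday — that's 2066's doomsday.
In May the doomsday date is May 9.
May 14 is 5 days after May 9; 5 mod 7 = 5, so Sunday + 5 = Friday.
74 mod 7 = 4, so 74 days after a Friday is Friday + 4 = Tuesday.

Tuesday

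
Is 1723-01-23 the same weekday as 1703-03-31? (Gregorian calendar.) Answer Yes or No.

Yes

From Mar 31, 1703 to Jan 23, 1723 is 7238 days.
7238 mod 7 = 0, so they are the same weekday.
(Mar 31, 1703 is a Saturday; Jan 23, 1723 is a Saturday.)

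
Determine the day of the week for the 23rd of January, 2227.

Tuesday

Doomsday rule: the anchor day for the 2200s is Friday. For year 27: 27÷12 = 2 r 3, and 3÷4 = 0, so 2+3+0 = 5.
Friday + 5 ≡ Wednesday — that's 2227's doomsday.
In January the doomsday date is Jan 3 (2227 is not a leap year).
Jan 23 is 20 days after Jan 3; 20 mod 7 = 6, so Wednesday + 6 = Tuesday.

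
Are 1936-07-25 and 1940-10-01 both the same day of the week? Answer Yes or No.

No

From Jul 25, 1936 to Oct 1, 1940 is 1529 days.
1529 mod 7 = 3, so they are different weekdays.
(Jul 25, 1936 is a Saturday; Oct 1, 1940 is a Tuesday.)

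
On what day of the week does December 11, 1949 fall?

Doomsday rule: the anchor day for the 1900s is Wednesday. For year 49: 49÷12 = 4 r 1, and 1÷4 = 0, so 4+1+0 = 5.
Wednesday + 5 ≡ Monday — that's 1949's doomsday.
In December the doomsday date is Dec 12.
Dec 11 is 1 day before Dec 12; 1 mod 7 = 1, so Monday − 1 = Sunday.

Sunday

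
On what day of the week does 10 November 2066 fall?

January 1, 2066 is a Friday.
Jan 1, 2066 → Feb 1, 2066: 31 days (January has 31).
Feb 1, 2066 → Mar 1, 2066: 28 days (February has 28).
Mar 1, 2066 → Apr 1, 2066: 31 days (March has 31).
Apr 1, 2066 → May 1, 2066: 30 days (April has 30).
May 1, 2066 → Jun 1, 2066: 31 days (May has 31).
Jun 1, 2066 → Jul 1, 2066: 30 days (June has 30).
Jul 1, 2066 → Aug 1, 2066: 31 days (July has 31).
Aug 1, 2066 → Sep 1, 2066: 31 days (August has 31).
Sep 1, 2066 → Oct 1, 2066: 30 days (September has 30).
Oct 1, 2066 → Nov 1, 2066: 31 days (October has 31).
Nov 1, 2066 → Nov 10, 2066: 9 days.
Total: 313 days.
313 mod 7 = 5, so Friday + 5 = Wednesday.

Wednesday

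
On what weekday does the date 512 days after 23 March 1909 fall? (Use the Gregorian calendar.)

First find the weekday of Mar 23, 1909. Doomsday rule: the anchor day for the 1900s is Wednesday. For year 09: 9÷12 = 0 r 9, and 9÷4 = 2, so 0+9+2 = 11.
Wednesday + 11 ≡ Sunday — that's 1909's doomsday.
In March the doomsday date is Mar 14.
Mar 23 is 9 days after Mar 14; 9 mod 7 = 2, so Sunday + 2 = Tuesday.
512 mod 7 = 1, so 512 days after a Tuesday is Tuesday + 1 = Wednesday.

Wednesday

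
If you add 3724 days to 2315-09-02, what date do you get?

November 12, 2325

+366 (one year; includes Feb 29, 2316) → Sep 2, 2316 (3358 left).
+365 (one year) → Sep 2, 2317 (2993 left).
+365 (one year) → Sep 2, 2318 (2628 left).
+365 (one year) → Sep 2, 2319 (2263 left).
+366 (one year; includes Feb 29, 2320) → Sep 2, 2320 (1897 left).
+365 (one year) → Sep 2, 2321 (1532 left).
+365 (one year) → Sep 2, 2322 (1167 left).
+365 (one year) → Sep 2, 2323 (802 left).
+366 (one year; includes Feb 29, 2324) → Sep 2, 2324 (436 left).
+365 (one year) → Sep 2, 2325 (71 left).
Sep has 30 days: +29 → Oct 1, 2325 (42 left).
Oct has 31 days: +31 → Nov 1, 2325 (11 left).
+11 → Nov 12, 2325.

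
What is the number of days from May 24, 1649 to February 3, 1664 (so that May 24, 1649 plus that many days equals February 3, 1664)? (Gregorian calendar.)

May 24, 1649 → May 24, 1650: 365 days.
May 24, 1650 → May 24, 1651: 365 days.
May 24, 1651 → May 24, 1652: 366 days (Feb 29, 1652 is in that span).
May 24, 1652 → May 24, 1653: 365 days.
May 24, 1653 → May 24, 1654: 365 days.
May 24, 1654 → May 24, 1655: 365 days.
May 24, 1655 → May 24, 1656: 366 days (Feb 29, 1656 is in that span).
May 24, 1656 → May 24, 1657: 365 days.
May 24, 1657 → May 24, 1658: 365 days.
May 24, 1658 → May 24, 1659: 365 days.
May 24, 1659 → May 24, 1660: 366 days (Feb 29, 1660 is in that span).
May 24, 1660 → May 24, 1661: 365 days.
May 24, 1661 → May 24, 1662: 365 days.
May 24, 1662 → May 24, 1663: 365 days.
May 24, 1663 → Jun 24, 1663: 31 days (May has 31).
Jun 24, 1663 → Jul 24, 1663: 30 days (June has 30).
Jul 24, 1663 → Aug 24, 1663: 31 days (July has 31).
Aug 24, 1663 → Sep 24, 1663: 31 days (August has 31).
Sep 24, 1663 → Oct 24, 1663: 30 days (September has 30).
Oct 24, 1663 → Nov 24, 1663: 31 days (October has 31).
Nov 24, 1663 → Dec 24, 1663: 30 days (November has 30).
Dec 24, 1663 → Jan 24, 1664: 31 days (December has 31).
Jan 24, 1664 → Feb 3, 1664: 10 days.
Total: 5368 days.

5368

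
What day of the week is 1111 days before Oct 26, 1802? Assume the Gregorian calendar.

Oct 26, 1802 is a Tuesday.
1111 mod 7 = 5, so 1111 days before a Tuesday is Tuesday − 5 = Thursday.

Thursday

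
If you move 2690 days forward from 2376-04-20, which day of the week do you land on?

First find the weekday of Apr 20, 2376. Doomsday rule: the anchor day for the 2300s is Wednesday. For year 76: 76÷12 = 6 r 4, and 4÷4 = 1, so 6+4+1 = 11.
Wednesday + 11 ≡ Sunday — that's 2376's doomsday.
In April the doomsday date is Apr 4.
Apr 20 is 16 days after Apr 4; 16 mod 7 = 2, so Sunday + 2 = Tuesday.
2690 mod 7 = 2, so 2690 days after a Tuesday is Tuesday + 2 = Thursday.

Thursday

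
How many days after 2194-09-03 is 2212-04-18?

6436

Sep 3, 2194 → Sep 3, 2195: 365 days.
Sep 3, 2195 → Sep 3, 2196: 366 days (Feb 29, 2196 is in that span).
Sep 3, 2196 → Sep 3, 2197: 365 days.
Sep 3, 2197 → Sep 3, 2198: 365 days.
Sep 3, 2198 → Sep 3, 2199: 365 days.
Sep 3, 2199 → Sep 3, 2200: 365 days.
Sep 3, 2200 → Sep 3, 2201: 365 days.
Sep 3, 2201 → Sep 3, 2202: 365 days.
Sep 3, 2202 → Sep 3, 2203: 365 days.
Sep 3, 2203 → Sep 3, 2204: 366 days (Feb 29, 2204 is in that span).
Sep 3, 2204 → Sep 3, 2205: 365 days.
Sep 3, 2205 → Sep 3, 2206: 365 days.
Sep 3, 2206 → Sep 3, 2207: 365 days.
Sep 3, 2207 → Sep 3, 2208: 366 days (Feb 29, 2208 is in that span).
Sep 3, 2208 → Sep 3, 2209: 365 days.
Sep 3, 2209 → Sep 3, 2210: 365 days.
Sep 3, 2210 → Sep 3, 2211: 365 days.
Sep 3, 2211 → Oct 3, 2211: 30 days (September has 30).
Oct 3, 2211 → Nov 3, 2211: 31 days (October has 31).
Nov 3, 2211 → Dec 3, 2211: 30 days (November has 30).
Dec 3, 2211 → Jan 3, 2212: 31 days (December has 31).
Jan 3, 2212 → Feb 3, 2212: 31 days (January has 31).
Feb 3, 2212 → Mar 3, 2212: 29 days (February has 29).
Mar 3, 2212 → Apr 3, 2212: 31 days (March has 31).
Apr 3, 2212 → Apr 18, 2212: 15 days.
Total: 6436 days.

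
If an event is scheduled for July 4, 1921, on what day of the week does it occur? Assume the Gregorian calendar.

Monday

Doomsday rule: the anchor day for the 1900s is Wednesday. For year 21: 21÷12 = 1 r 9, and 9÷4 = 2, so 1+9+2 = 12.
Wednesday + 12 ≡ Monday — that's 1921's doomsday.
In July the doomsday date is Jul 11.
Jul 4 is 7 days before Jul 11; 7 mod 7 = 0, so Monday − 0 = Monday.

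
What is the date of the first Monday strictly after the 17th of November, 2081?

November 24, 2081

Nov 17, 2081 is a Monday.
From Monday to the next Monday is 7 days.
Nov 17, 2081 + 7 = Nov 24, 2081.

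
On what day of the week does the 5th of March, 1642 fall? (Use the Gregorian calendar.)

Doomsday rule: the anchor day for the 1600s is Tuesday. For year 42: 42÷12 = 3 r 6, and 6÷4 = 1, so 3+6+1 = 10.
Tuesday + 10 ≡ Friday — that's 1642's doomsday.
In March the doomsday date is Mar 14.
Mar 5 is 9 days before Mar 14; 9 mod 7 = 2, so Friday − 2 = Wednesday.

Wednesday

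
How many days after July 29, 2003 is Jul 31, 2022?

6942

Jul 29, 2003 → Jul 29, 2004: 366 days (Feb 29, 2004 is in that span).
Jul 29, 2004 → Jul 29, 2005: 365 days.
Jul 29, 2005 → Jul 29, 2006: 365 days.
Jul 29, 2006 → Jul 29, 2007: 365 days.
Jul 29, 2007 → Jul 29, 2008: 366 days (Feb 29, 2008 is in that span).
Jul 29, 2008 → Jul 29, 2009: 365 days.
Jul 29, 2009 → Jul 29, 2010: 365 days.
Jul 29, 2010 → Jul 29, 2011: 365 days.
Jul 29, 2011 → Jul 29, 2012: 366 days (Feb 29, 2012 is in that span).
Jul 29, 2012 → Jul 29, 2013: 365 days.
Jul 29, 2013 → Jul 29, 2014: 365 days.
Jul 29, 2014 → Jul 29, 2015: 365 days.
Jul 29, 2015 → Jul 29, 2016: 366 days (Feb 29, 2016 is in that span).
Jul 29, 2016 → Jul 29, 2017: 365 days.
Jul 29, 2017 → Jul 29, 2018: 365 days.
Jul 29, 2018 → Jul 29, 2019: 365 days.
Jul 29, 2019 → Jul 29, 2020: 366 days (Feb 29, 2020 is in that span).
Jul 29, 2020 → Jul 29, 2021: 365 days.
Jul 29, 2021 → Aug 29, 2021: 31 days (July has 31).
Aug 29, 2021 → Sep 29, 2021: 31 days (August has 31).
Sep 29, 2021 → Oct 29, 2021: 30 days (September has 30).
Oct 29, 2021 → Nov 29, 2021: 31 days (October has 31).
Nov 29, 2021 → Dec 29, 2021: 30 days (November has 30).
Dec 29, 2021 → Jan 29, 2022: 31 days (December has 31).
Jan 29, 2022 → Feb 28, 2022: 30 days (January has 31).
Feb 28, 2022 → Mar 28, 2022: 28 days (February has 28).
Mar 28, 2022 → Apr 28, 2022: 31 days (March has 31).
Apr 28, 2022 → May 28, 2022: 30 days (April has 30).
May 28, 2022 → Jun 28, 2022: 31 days (May has 31).
Jun 28, 2022 → Jul 28, 2022: 30 days (June has 30).
Jul 28, 2022 → Jul 31, 2022: 3 days.
Total: 6942 days.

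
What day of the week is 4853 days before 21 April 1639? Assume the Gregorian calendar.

Tuesday

First find the weekday of Apr 21, 1639. Doomsday rule: the anchor day for the 1600s is Tuesday. For year 39: 39÷12 = 3 r 3, and 3÷4 = 0, so 3+3+0 = 6.
Tuesday + 6 ≡ Monday — that's 1639's doomsday.
In April the doomsday date is Apr 4.
Apr 21 is 17 days after Apr 4; 17 mod 7 = 3, so Monday + 3 = Thursday.
4853 mod 7 = 2, so 4853 days before a Thursday is Thursday − 2 = Tuesday.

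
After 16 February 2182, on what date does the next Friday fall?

Feb 16, 2182 is a Saturday.
From Saturday to the next Friday is 6 days.
Feb 16, 2182 + 6 = Feb 22, 2182.

February 22, 2182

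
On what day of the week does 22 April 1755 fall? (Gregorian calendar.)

Tuesday

Doomsday rule: the anchor day for the 1700s is Sunday. For year 55: 55÷12 = 4 r 7, and 7÷4 = 1, so 4+7+1 = 12.
Sunday + 12 ≡ Friday — that's 1755's doomsday.
In April the doomsday date is Apr 4.
Apr 22 is 18 days after Apr 4; 18 mod 7 = 4, so Friday + 4 = Tuesday.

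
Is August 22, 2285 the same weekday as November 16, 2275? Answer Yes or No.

No

From Nov 16, 2275 to Aug 22, 2285 is 3567 days.
3567 mod 7 = 4, so they are different weekdays.
(Nov 16, 2275 is a Tuesday; Aug 22, 2285 is a Saturday.)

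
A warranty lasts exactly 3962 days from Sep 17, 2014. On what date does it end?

+365 (one year) → Sep 17, 2015 (3597 left).
+366 (one year; includes Feb 29, 2016) → Sep 17, 2016 (3231 left).
+365 (one year) → Sep 17, 2017 (2866 left).
+365 (one year) → Sep 17, 2018 (2501 left).
+365 (one year) → Sep 17, 2019 (2136 left).
+366 (one year; includes Feb 29, 2020) → Sep 17, 2020 (1770 left).
+365 (one year) → Sep 17, 2021 (1405 left).
+365 (one year) → Sep 17, 2022 (1040 left).
+365 (one year) → Sep 17, 2023 (675 left).
+366 (one year; includes Feb 29, 2024) → Sep 17, 2024 (309 left).
Sep has 30 days: +14 → Oct 1, 2024 (295 left).
Oct has 31 days: +31 → Nov 1, 2024 (264 left).
Nov has 30 days: +30 → Dec 1, 2024 (234 left).
Dec has 31 days: +31 → Jan 1, 2025 (203 left).
Jan has 31 days: +31 → Feb 1, 2025 (172 left).
Feb has 28 days: +28 → Mar 1, 2025 (144 left).
Mar has 31 days: +31 → Apr 1, 2025 (113 left).
Apr has 30 days: +30 → May 1, 2025 (83 left).
May has 31 days: +31 → Jun 1, 2025 (52 left).
Jun has 30 days: +30 → Jul 1, 2025 (22 left).
+22 → Jul 23, 2025.

July 23, 2025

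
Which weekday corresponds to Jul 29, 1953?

Wednesday

January 1, 1953 is a Thursday.
Jan 1, 1953 → Feb 1, 1953: 31 days (January has 31).
Feb 1, 1953 → Mar 1, 1953: 28 days (February has 28).
Mar 1, 1953 → Apr 1, 1953: 31 days (March has 31).
Apr 1, 1953 → May 1, 1953: 30 days (April has 30).
May 1, 1953 → Jun 1, 1953: 31 days (May has 31).
Jun 1, 1953 → Jul 1, 1953: 30 days (June has 30).
Jul 1, 1953 → Jul 29, 1953: 28 days.
Total: 209 days.
209 mod 7 = 6, so Thursday + 6 = Wednesday.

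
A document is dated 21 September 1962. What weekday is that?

Doomsday rule: the anchor day for the 1900s is Wednesday. For year 62: 62÷12 = 5 r 2, and 2÷4 = 0, so 5+2+0 = 7.
Wednesday + 7 ≡ Wednesday — that's 1962's doomsday.
In September the doomsday date is Sep 5.
Sep 21 is 16 days after Sep 5; 16 mod 7 = 2, so Wednesday + 2 = Friday.

Friday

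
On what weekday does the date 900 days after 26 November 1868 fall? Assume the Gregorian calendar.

Monday

Nov 26, 1868 is a Thursday.
900 mod 7 = 4, so 900 days after a Thursday is Thursday + 4 = Monday.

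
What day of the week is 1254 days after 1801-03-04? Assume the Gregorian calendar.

First find the weekday of Mar 4, 1801. Doomsday rule: the anchor day for the 1800s is Friday. For year 01: 1÷12 = 0 r 1, and 1÷4 = 0, so 0+1+0 = 1.
Friday + 1 ≡ Saturday — that's 1801's doomsday.
In March the doomsday date is Mar 14.
Mar 4 is 10 days before Mar 14; 10 mod 7 = 3, so Saturday − 3 = Wednesday.
1254 mod 7 = 1, so 1254 days after a Wednesday is Wednesday + 1 = Thursday.

Thursday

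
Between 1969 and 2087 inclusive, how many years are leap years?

Multiples of 4 in [1969,2087]: 29.
Of those, multiples of 100: 1 (not leap unless ÷400).
Multiples of 400: 1.
Leap years = 29 − 1 + 1 = 29.

29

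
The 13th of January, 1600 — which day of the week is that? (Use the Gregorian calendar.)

Doomsday rule: the anchor day for the 1600s is Tuesday. For year 00: 0÷12 = 0 r 0, and 0÷4 = 0, so 0+0+0 = 0.
Tuesday + 0 ≡ Tuesday — that's 1600's doomsday.
In January the doomsday date is Jan 4 (1600 is a leap year (divisible by 400)).
Jan 13 is 9 days after Jan 4; 9 mod 7 = 2, so Tuesday + 2 = Thursday.

Thursday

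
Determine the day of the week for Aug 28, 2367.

Doomsday rule: the anchor day for the 2300s is Wednesday. For year 67: 67÷12 = 5 r 7, and 7÷4 = 1, so 5+7+1 = 13.
Wednesday + 13 ≡ Tuesday — that's 2367's doomsday.
In August the doomsday date is Aug 8.
Aug 28 is 20 days after Aug 8; 20 mod 7 = 6, so Tuesday + 6 = Monday.

Monday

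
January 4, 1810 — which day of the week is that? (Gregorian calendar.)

Thursday

Doomsday rule: the anchor day for the 1800s is Friday. For year 10: 10÷12 = 0 r 10, and 10÷4 = 2, so 0+10+2 = 12.
Friday + 12 ≡ Wednesday — that's 1810's doomsday.
In January the doomsday date is Jan 3 (1810 is not a leap year).
Jan 4 is 1 day after Jan 3; 1 mod 7 = 1, so Wednesday + 1 = Thursday.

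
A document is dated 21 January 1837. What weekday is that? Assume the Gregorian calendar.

Saturday

January 1, 1837 is a Sunday.
Jan 1, 1837 → Jan 21, 1837: 20 days.
Total: 20 days.
20 mod 7 = 6, so Sunday + 6 = Saturday.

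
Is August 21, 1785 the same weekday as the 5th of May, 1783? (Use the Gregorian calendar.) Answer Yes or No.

From May 5, 1783 to Aug 21, 1785 is 839 days.
839 mod 7 = 6, so they are different weekdays.
(May 5, 1783 is a Monday; Aug 21, 1785 is a Sunday.)

No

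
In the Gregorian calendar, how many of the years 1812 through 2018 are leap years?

51

Multiples of 4 in [1812,2018]: 52.
Of those, multiples of 100: 2 (not leap unless ÷400).
Multiples of 400: 1.
Leap years = 52 − 2 + 1 = 51.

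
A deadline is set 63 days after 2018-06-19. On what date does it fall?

August 21, 2018

Jun has 30 days: +12 → Jul 1, 2018 (51 left).
Jul has 31 days: +31 → Aug 1, 2018 (20 left).
+20 → Aug 21, 2018.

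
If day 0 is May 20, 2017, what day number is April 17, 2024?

May 20, 2017 → May 20, 2018: 365 days.
May 20, 2018 → May 20, 2019: 365 days.
May 20, 2019 → May 20, 2020: 366 days (Feb 29, 2020 is in that span).
May 20, 2020 → May 20, 2021: 365 days.
May 20, 2021 → May 20, 2022: 365 days.
May 20, 2022 → May 20, 2023: 365 days.
May 20, 2023 → Jun 20, 2023: 31 days (May has 31).
Jun 20, 2023 → Jul 20, 2023: 30 days (June has 30).
Jul 20, 2023 → Aug 20, 2023: 31 days (July has 31).
Aug 20, 2023 → Sep 20, 2023: 31 days (August has 31).
Sep 20, 2023 → Oct 20, 2023: 30 days (September has 30).
Oct 20, 2023 → Nov 20, 2023: 31 days (October has 31).
Nov 20, 2023 → Dec 20, 2023: 30 days (November has 30).
Dec 20, 2023 → Jan 20, 2024: 31 days (December has 31).
Jan 20, 2024 → Feb 20, 2024: 31 days (January has 31).
Feb 20, 2024 → Mar 20, 2024: 29 days (February has 29).
Mar 20, 2024 → Apr 17, 2024: 28 days.
Total: 2524 days.

2524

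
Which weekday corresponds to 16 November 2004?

Tuesday

January 1, 2004 is a Thursday.
Jan 1, 2004 → Feb 1, 2004: 31 days (January has 31).
Feb 1, 2004 → Mar 1, 2004: 29 days (February has 29).
Mar 1, 2004 → Apr 1, 2004: 31 days (March has 31).
Apr 1, 2004 → May 1, 2004: 30 days (April has 30).
May 1, 2004 → Jun 1, 2004: 31 days (May has 31).
Jun 1, 2004 → Jul 1, 2004: 30 days (June has 30).
Jul 1, 2004 → Aug 1, 2004: 31 days (July has 31).
Aug 1, 2004 → Sep 1, 2004: 31 days (August has 31).
Sep 1, 2004 → Oct 1, 2004: 30 days (September has 30).
Oct 1, 2004 → Nov 1, 2004: 31 days (October has 31).
Nov 1, 2004 → Nov 16, 2004: 15 days.
Total: 320 days.
320 mod 7 = 5, so Thursday + 5 = Tuesday.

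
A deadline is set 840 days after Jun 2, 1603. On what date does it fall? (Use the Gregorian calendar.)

+366 (one year; includes Feb 29, 1604) → Jun 2, 1604 (474 left).
+365 (one year) → Jun 2, 1605 (109 left).
Jun has 30 days: +29 → Jul 1, 1605 (80 left).
Jul has 31 days: +31 → Aug 1, 1605 (49 left).
Aug has 31 days: +31 → Sep 1, 1605 (18 left).
+18 → Sep 19, 1605.

September 19, 1605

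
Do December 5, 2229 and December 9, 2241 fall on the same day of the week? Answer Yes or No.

No

From Dec 5, 2229 to Dec 9, 2241 is 4387 days.
4387 mod 7 = 5, so they are different weekdays.
(Dec 5, 2229 is a Saturday; Dec 9, 2241 is a Thursday.)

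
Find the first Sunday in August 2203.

August 1, 2203 is a Monday.
The first Sunday is therefore August 7 (6 days later).

August 7, 2203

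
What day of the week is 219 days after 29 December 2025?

Wednesday

First find the weekday of Dec 29, 2025. Doomsday rule: the anchor day for the 2000s is Tuesday. For year 25: 25÷12 = 2 r 1, and 1÷4 = 0, so 2+1+0 = 3.
Tuesday + 3 ≡ Friday — that's 2025's doomsday.
In December the doomsday date is Dec 12.
Dec 29 is 17 days after Dec 12; 17 mod 7 = 3, so Friday + 3 = Monday.
219 mod 7 = 2, so 219 days after a Monday is Monday + 2 = Wednesday.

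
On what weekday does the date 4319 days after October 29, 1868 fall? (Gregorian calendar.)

First find the weekday of Oct 29, 1868. Doomsday rule: the anchor day for the 1800s is Friday. For year 68: 68÷12 = 5 r 8, and 8÷4 = 2, so 5+8+2 = 15.
Friday + 15 ≡ Saturday — that's 1868's doomsday.
In October the doomsday date is Oct 10.
Oct 29 is 19 days after Oct 10; 19 mod 7 = 5, so Saturday + 5 = Thursday.
4319 mod 7 = 0, so 4319 days after a Thursday is Thursday + 0 = Thursday.

Thursday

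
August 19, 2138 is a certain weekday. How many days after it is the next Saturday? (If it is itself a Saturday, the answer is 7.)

Aug 19, 2138 is a Tuesday.
From Tuesday to the next Saturday is 4 days.

4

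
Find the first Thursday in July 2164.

July 1, 2164 is a Sunday.
The first Thursday is therefore July 5 (4 days later).

July 5, 2164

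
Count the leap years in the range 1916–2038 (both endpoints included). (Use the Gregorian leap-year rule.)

31

Multiples of 4 in [1916,2038]: 31.
Of those, multiples of 100: 1 (not leap unless ÷400).
Multiples of 400: 1.
Leap years = 31 − 1 + 1 = 31.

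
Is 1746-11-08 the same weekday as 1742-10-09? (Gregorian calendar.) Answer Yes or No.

Yes

From Oct 9, 1742 to Nov 8, 1746 is 1491 days.
1491 mod 7 = 0, so they are the same weekday.
(Oct 9, 1742 is a Tuesday; Nov 8, 1746 is a Tuesday.)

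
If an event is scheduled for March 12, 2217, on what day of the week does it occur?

Wednesday

Doomsday rule: the anchor day for the 2200s is Friday. For year 17: 17÷12 = 1 r 5, and 5÷4 = 1, so 1+5+1 = 7.
Friday + 7 ≡ Friday — that's 2217's doomsday.
In March the doomsday date is Mar 14.
Mar 12 is 2 days before Mar 14; 2 mod 7 = 2, so Friday − 2 = Wednesday.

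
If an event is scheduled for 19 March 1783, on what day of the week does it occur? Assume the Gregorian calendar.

Wednesday

Doomsday rule: the anchor day for the 1700s is Sunday. For year 83: 83÷12 = 6 r 11, and 11÷4 = 2, so 6+11+2 = 19.
Sunday + 19 ≡ Friday — that's 1783's doomsday.
In March the doomsday date is Mar 14.
Mar 19 is 5 days after Mar 14; 5 mod 7 = 5, so Friday + 5 = Wednesday.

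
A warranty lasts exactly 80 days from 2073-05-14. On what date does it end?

May has 31 days: +18 → Jun 1, 2073 (62 left).
Jun has 30 days: +30 → Jul 1, 2073 (32 left).
Jul has 31 days: +31 → Aug 1, 2073 (1 left).
+1 → Aug 2, 2073.

August 2, 2073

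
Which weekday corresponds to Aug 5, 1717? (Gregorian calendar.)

Doomsday rule: the anchor day for the 1700s is Sunday. For year 17: 17÷12 = 1 r 5, and 5÷4 = 1, so 1+5+1 = 7.
Sunday + 7 ≡ Sunday — that's 1717's doomsday.
In August the doomsday date is Aug 8.
Aug 5 is 3 days before Aug 8; 3 mod 7 = 3, so Sunday − 3 = Thursday.

Thursday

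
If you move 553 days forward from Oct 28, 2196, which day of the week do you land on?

Friday

First find the weekday of Oct 28, 2196. Doomsday rule: the anchor day for the 2100s is Sunday. For year 96: 96÷12 = 8 r 0, and 0÷4 = 0, so 8+0+0 = 8.
Sunday + 8 ≡ Monday — that's 2196's doomsday.
In October the doomsday date is Oct 10.
Oct 28 is 18 days after Oct 10; 18 mod 7 = 4, so Monday + 4 = Friday.
553 mod 7 = 0, so 553 days after a Friday is Friday + 0 = Friday.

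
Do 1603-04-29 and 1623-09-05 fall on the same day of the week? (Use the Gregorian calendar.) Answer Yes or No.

Yes

From Apr 29, 1603 to Sep 5, 1623 is 7434 days.
7434 mod 7 = 0, so they are the same weekday.
(Apr 29, 1603 is a Tuesday; Sep 5, 1623 is a Tuesday.)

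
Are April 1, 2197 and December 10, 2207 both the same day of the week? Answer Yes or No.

From Apr 1, 2197 to Dec 10, 2207 is 3904 days.
3904 mod 7 = 5, so they are different weekdays.
(Apr 1, 2197 is a Saturday; Dec 10, 2207 is a Thursday.)

No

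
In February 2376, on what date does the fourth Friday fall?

February 27, 2376

February 1, 2376 is a Sunday.
The first Friday is therefore February 6 (5 days later).
The fourth Friday is 6 + 3×7 = February 27.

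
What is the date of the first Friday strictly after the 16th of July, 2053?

July 18, 2053

Jul 16, 2053 is a Wednesday.
From Wednesday to the next Friday is 2 days.
Jul 16, 2053 + 2 = Jul 18, 2053.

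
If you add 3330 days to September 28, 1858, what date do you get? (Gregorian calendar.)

November 10, 1867

+365 (one year) → Sep 28, 1859 (2965 left).
+366 (one year; includes Feb 29, 1860) → Sep 28, 1860 (2599 left).
+365 (one year) → Sep 28, 1861 (2234 left).
+365 (one year) → Sep 28, 1862 (1869 left).
+365 (one year) → Sep 28, 1863 (1504 left).
+366 (one year; includes Feb 29, 1864) → Sep 28, 1864 (1138 left).
+365 (one year) → Sep 28, 1865 (773 left).
+365 (one year) → Sep 28, 1866 (408 left).
+365 (one year) → Sep 28, 1867 (43 left).
Sep has 30 days: +3 → Oct 1, 1867 (40 left).
Oct has 31 days: +31 → Nov 1, 1867 (9 left).
+9 → Nov 10, 1867.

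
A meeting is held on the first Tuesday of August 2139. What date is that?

August 1, 2139 is a Saturday.
The first Tuesday is therefore August 4 (3 days later).

August 4, 2139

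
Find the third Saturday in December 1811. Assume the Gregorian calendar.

December 1, 1811 is a Sunday.
The first Saturday is therefore December 7 (6 days later).
The third Saturday is 7 + 2×7 = December 21.

December 21, 1811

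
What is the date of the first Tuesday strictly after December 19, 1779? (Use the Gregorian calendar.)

Dec 19, 1779 is a Sunday.
From Sunday to the next Tuesday is 2 days.
Dec 19, 1779 + 2 = Dec 21, 1779.

December 21, 1779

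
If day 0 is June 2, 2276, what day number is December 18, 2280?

Jun 2, 2276 → Jun 2, 2277: 365 days.
Jun 2, 2277 → Jun 2, 2278: 365 days.
Jun 2, 2278 → Jun 2, 2279: 365 days.
Jun 2, 2279 → Jun 2, 2280: 366 days (Feb 29, 2280 is in that span).
Jun 2, 2280 → Jul 2, 2280: 30 days (June has 30).
Jul 2, 2280 → Aug 2, 2280: 31 days (July has 31).
Aug 2, 2280 → Sep 2, 2280: 31 days (August has 31).
Sep 2, 2280 → Oct 2, 2280: 30 days (September has 30).
Oct 2, 2280 → Nov 2, 2280: 31 days (October has 31).
Nov 2, 2280 → Dec 2, 2280: 30 days (November has 30).
Dec 2, 2280 → Dec 18, 2280: 16 days.
Total: 1660 days.

1660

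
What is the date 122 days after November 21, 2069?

Nov has 30 days: +10 → Dec 1, 2069 (112 left).
Dec has 31 days: +31 → Jan 1, 2070 (81 left).
Jan has 31 days: +31 → Feb 1, 2070 (50 left).
Feb has 28 days: +28 → Mar 1, 2070 (22 left).
+22 → Mar 23, 2070.

March 23, 2070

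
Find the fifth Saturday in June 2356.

June 30, 2356

June 1, 2356 is a Friday.
The first Saturday is therefore June 2 (1 days later).
The fifth Saturday is 2 + 4×7 = June 30.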